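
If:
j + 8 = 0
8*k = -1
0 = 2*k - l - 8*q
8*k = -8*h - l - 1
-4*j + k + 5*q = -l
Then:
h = 1015/96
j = -8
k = -1/8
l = -1015/12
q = 253/24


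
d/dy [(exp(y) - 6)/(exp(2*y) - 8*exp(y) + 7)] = (-2*(exp(y) - 6)*(exp(y) - 4) + exp(2*y) - 8*exp(y) + 7)*exp(y)/(exp(2*y) - 8*exp(y) + 7)^2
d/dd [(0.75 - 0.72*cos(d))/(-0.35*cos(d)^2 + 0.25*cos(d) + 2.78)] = (0.252*cos(d)^2 - 0.525*cos(d) + 2.1891)*sin(d)/(0.1225*cos(d)^4 - 0.175*cos(d)^3 - 1.8835*cos(d)^2 + 1.39*cos(d) + 7.7284)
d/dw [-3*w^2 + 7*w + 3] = 7 - 6*w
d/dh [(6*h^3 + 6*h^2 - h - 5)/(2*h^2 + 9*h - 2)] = (12*h^4 + 108*h^3 + 20*h^2 - 4*h + 47)/(4*h^4 + 36*h^3 + 73*h^2 - 36*h + 4)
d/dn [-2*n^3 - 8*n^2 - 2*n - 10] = -6*n^2 - 16*n - 2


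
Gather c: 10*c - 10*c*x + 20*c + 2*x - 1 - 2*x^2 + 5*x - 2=c*(30 - 10*x) - 2*x^2 + 7*x - 3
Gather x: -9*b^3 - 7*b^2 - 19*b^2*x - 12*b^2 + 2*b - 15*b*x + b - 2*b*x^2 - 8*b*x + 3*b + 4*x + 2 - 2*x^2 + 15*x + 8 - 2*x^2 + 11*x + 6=-9*b^3 - 19*b^2 + 6*b + x^2*(-2*b - 4) + x*(-19*b^2 - 23*b + 30) + 16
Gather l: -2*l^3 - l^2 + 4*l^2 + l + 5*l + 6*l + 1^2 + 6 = -2*l^3 + 3*l^2 + 12*l + 7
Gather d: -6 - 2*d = -2*d - 6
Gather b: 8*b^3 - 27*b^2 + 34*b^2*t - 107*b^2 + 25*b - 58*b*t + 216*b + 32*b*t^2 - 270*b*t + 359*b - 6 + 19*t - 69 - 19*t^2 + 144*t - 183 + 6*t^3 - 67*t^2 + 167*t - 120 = 8*b^3 + b^2*(34*t - 134) + b*(32*t^2 - 328*t + 600) + 6*t^3 - 86*t^2 + 330*t - 378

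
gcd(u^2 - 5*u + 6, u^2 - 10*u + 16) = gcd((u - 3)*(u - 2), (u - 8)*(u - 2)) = u - 2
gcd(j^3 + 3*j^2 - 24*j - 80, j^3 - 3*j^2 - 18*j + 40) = j^2 - j - 20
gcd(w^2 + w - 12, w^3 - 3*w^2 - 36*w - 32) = w + 4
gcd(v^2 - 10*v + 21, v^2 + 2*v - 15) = v - 3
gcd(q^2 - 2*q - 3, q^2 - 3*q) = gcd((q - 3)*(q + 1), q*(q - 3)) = q - 3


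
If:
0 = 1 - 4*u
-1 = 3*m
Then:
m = -1/3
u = 1/4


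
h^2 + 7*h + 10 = (h + 2)*(h + 5)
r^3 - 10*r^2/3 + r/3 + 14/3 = (r - 7/3)*(r - 2)*(r + 1)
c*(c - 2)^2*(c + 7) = c^4 + 3*c^3 - 24*c^2 + 28*c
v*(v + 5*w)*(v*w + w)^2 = v^4*w^2 + 5*v^3*w^3 + 2*v^3*w^2 + 10*v^2*w^3 + v^2*w^2 + 5*v*w^3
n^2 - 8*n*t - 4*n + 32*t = (n - 4)*(n - 8*t)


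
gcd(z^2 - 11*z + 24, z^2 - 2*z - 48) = z - 8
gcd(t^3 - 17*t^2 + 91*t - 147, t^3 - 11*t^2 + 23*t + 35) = t - 7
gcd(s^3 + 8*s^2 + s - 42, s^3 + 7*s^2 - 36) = s^2 + s - 6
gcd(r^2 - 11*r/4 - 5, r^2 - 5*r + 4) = r - 4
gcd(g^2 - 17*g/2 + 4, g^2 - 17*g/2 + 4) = g^2 - 17*g/2 + 4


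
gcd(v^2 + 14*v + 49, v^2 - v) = 1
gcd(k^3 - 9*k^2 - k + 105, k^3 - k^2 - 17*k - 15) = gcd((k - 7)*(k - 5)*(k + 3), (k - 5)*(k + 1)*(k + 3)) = k^2 - 2*k - 15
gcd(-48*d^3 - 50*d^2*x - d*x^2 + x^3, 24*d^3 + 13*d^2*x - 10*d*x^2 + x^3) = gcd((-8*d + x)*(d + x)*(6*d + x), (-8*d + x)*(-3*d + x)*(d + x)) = -8*d^2 - 7*d*x + x^2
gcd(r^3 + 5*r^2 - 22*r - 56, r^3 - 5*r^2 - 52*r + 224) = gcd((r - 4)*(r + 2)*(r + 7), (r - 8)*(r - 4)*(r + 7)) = r^2 + 3*r - 28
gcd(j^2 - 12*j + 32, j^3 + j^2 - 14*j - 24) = j - 4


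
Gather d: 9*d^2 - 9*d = 9*d^2 - 9*d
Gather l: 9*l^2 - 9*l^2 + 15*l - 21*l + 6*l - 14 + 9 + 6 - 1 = 0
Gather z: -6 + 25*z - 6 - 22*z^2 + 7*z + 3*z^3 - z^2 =3*z^3 - 23*z^2 + 32*z - 12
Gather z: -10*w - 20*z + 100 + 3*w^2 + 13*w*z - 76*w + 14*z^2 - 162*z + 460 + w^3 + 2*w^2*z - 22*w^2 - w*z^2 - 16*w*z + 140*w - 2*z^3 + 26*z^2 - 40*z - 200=w^3 - 19*w^2 + 54*w - 2*z^3 + z^2*(40 - w) + z*(2*w^2 - 3*w - 222) + 360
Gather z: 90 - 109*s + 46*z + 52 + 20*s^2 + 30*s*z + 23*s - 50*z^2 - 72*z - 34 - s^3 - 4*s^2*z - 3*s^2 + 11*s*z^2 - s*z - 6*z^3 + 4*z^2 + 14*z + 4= -s^3 + 17*s^2 - 86*s - 6*z^3 + z^2*(11*s - 46) + z*(-4*s^2 + 29*s - 12) + 112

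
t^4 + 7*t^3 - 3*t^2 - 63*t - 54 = (t - 3)*(t + 1)*(t + 3)*(t + 6)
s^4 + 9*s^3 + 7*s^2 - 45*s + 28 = (s - 1)^2*(s + 4)*(s + 7)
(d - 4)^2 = d^2 - 8*d + 16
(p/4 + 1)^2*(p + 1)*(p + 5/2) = p^4/16 + 23*p^3/32 + 93*p^2/32 + 19*p/4 + 5/2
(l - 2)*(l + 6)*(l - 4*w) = l^3 - 4*l^2*w + 4*l^2 - 16*l*w - 12*l + 48*w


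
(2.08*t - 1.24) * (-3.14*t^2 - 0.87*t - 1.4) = -6.5312*t^3 + 2.084*t^2 - 1.8332*t + 1.736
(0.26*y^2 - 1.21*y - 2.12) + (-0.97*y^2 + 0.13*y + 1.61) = -0.71*y^2 - 1.08*y - 0.51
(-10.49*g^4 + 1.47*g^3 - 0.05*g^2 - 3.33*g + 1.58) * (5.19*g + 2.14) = -54.4431*g^5 - 14.8193*g^4 + 2.8863*g^3 - 17.3897*g^2 + 1.074*g + 3.3812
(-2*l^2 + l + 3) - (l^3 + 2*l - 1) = -l^3 - 2*l^2 - l + 4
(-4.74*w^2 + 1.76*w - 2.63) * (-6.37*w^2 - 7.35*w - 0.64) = 30.1938*w^4 + 23.6278*w^3 + 6.8507*w^2 + 18.2041*w + 1.6832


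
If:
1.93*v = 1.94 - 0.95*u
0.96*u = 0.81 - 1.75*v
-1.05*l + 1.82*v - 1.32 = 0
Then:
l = 8.70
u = -9.63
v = 5.74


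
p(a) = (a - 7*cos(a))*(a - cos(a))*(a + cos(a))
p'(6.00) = -41.80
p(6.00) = -25.30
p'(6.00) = -41.80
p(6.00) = -25.30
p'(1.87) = 38.71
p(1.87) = 13.41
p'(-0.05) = 0.76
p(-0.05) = 7.01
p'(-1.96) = -22.49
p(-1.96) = 2.57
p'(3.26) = 70.64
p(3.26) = 98.45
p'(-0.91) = 12.48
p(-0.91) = -2.35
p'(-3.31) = -3.26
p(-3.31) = 35.85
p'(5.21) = -120.74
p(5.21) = 50.30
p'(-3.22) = -10.28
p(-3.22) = 35.23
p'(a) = (1 - sin(a))*(a - 7*cos(a))*(a - cos(a)) + (a - 7*cos(a))*(a + cos(a))*(sin(a) + 1) + (a - cos(a))*(a + cos(a))*(7*sin(a) + 1)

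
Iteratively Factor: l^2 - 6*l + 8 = (l - 2)*(l - 4)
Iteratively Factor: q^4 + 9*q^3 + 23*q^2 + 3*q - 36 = (q + 4)*(q^3 + 5*q^2 + 3*q - 9) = (q + 3)*(q + 4)*(q^2 + 2*q - 3) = (q + 3)^2*(q + 4)*(q - 1)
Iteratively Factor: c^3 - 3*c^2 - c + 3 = (c - 1)*(c^2 - 2*c - 3) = (c - 3)*(c - 1)*(c + 1)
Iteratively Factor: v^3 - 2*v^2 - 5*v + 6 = (v - 1)*(v^2 - v - 6) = (v - 3)*(v - 1)*(v + 2)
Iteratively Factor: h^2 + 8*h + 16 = (h + 4)*(h + 4)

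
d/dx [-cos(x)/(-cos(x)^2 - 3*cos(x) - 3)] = (cos(x)^2 - 3)*sin(x)/(cos(x)^2 + 3*cos(x) + 3)^2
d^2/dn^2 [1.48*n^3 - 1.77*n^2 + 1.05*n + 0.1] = 8.88*n - 3.54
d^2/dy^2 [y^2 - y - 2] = 2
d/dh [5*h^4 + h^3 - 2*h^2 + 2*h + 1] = 20*h^3 + 3*h^2 - 4*h + 2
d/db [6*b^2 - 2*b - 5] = 12*b - 2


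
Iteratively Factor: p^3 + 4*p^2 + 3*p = (p)*(p^2 + 4*p + 3) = p*(p + 3)*(p + 1)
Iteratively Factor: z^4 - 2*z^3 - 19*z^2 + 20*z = (z - 5)*(z^3 + 3*z^2 - 4*z) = (z - 5)*(z - 1)*(z^2 + 4*z) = (z - 5)*(z - 1)*(z + 4)*(z)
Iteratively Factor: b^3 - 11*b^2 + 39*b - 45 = (b - 3)*(b^2 - 8*b + 15) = (b - 3)^2*(b - 5)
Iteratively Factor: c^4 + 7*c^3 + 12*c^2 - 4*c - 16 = (c + 4)*(c^3 + 3*c^2 - 4) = (c - 1)*(c + 4)*(c^2 + 4*c + 4) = (c - 1)*(c + 2)*(c + 4)*(c + 2)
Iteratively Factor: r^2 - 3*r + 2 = (r - 2)*(r - 1)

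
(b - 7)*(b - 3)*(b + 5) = b^3 - 5*b^2 - 29*b + 105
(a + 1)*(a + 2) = a^2 + 3*a + 2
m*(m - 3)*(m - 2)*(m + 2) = m^4 - 3*m^3 - 4*m^2 + 12*m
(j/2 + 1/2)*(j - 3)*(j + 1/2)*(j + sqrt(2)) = j^4/2 - 3*j^3/4 + sqrt(2)*j^3/2 - 2*j^2 - 3*sqrt(2)*j^2/4 - 2*sqrt(2)*j - 3*j/4 - 3*sqrt(2)/4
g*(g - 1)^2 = g^3 - 2*g^2 + g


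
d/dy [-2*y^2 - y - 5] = -4*y - 1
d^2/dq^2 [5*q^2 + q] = 10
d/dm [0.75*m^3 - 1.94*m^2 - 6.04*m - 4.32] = 2.25*m^2 - 3.88*m - 6.04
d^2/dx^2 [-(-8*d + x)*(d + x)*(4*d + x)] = 6*d - 6*x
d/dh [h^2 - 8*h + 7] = 2*h - 8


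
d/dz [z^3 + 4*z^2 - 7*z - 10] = 3*z^2 + 8*z - 7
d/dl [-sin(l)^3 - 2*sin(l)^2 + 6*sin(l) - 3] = (-3*sin(l)^2 - 4*sin(l) + 6)*cos(l)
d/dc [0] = 0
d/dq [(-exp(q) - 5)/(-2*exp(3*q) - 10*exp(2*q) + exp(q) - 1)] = (-(exp(q) + 5)*(6*exp(2*q) + 20*exp(q) - 1) + 2*exp(3*q) + 10*exp(2*q) - exp(q) + 1)*exp(q)/(2*exp(3*q) + 10*exp(2*q) - exp(q) + 1)^2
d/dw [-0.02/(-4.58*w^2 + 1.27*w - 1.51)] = (0.0254 - 0.1832*w)/(4.58*w^2 - 1.27*w + 1.51)^2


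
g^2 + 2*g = g*(g + 2)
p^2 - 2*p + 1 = (p - 1)^2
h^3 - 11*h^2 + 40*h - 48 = (h - 4)^2*(h - 3)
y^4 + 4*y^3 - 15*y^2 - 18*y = y*(y - 3)*(y + 1)*(y + 6)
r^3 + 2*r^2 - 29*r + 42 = (r - 3)*(r - 2)*(r + 7)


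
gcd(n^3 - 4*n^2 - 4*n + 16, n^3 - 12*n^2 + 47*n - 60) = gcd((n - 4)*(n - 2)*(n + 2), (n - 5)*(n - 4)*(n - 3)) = n - 4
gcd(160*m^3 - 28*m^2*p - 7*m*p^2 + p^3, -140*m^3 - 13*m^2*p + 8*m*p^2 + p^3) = -20*m^2 + m*p + p^2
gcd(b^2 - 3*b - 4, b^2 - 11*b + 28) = b - 4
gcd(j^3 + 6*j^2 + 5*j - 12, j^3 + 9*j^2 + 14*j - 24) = j^2 + 3*j - 4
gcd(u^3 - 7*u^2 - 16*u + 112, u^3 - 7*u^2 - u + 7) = u - 7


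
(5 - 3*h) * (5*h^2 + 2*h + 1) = -15*h^3 + 19*h^2 + 7*h + 5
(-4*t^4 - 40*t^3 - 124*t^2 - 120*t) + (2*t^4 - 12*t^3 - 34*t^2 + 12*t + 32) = -2*t^4 - 52*t^3 - 158*t^2 - 108*t + 32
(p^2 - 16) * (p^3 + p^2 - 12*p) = p^5 + p^4 - 28*p^3 - 16*p^2 + 192*p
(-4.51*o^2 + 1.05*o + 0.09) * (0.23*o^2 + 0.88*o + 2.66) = -1.0373*o^4 - 3.7273*o^3 - 11.0519*o^2 + 2.8722*o + 0.2394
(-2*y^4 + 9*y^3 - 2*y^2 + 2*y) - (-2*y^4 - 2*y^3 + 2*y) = 11*y^3 - 2*y^2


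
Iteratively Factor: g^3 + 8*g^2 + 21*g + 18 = (g + 3)*(g^2 + 5*g + 6) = (g + 3)^2*(g + 2)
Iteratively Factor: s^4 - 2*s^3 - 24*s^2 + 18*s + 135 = (s - 3)*(s^3 + s^2 - 21*s - 45) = (s - 3)*(s + 3)*(s^2 - 2*s - 15) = (s - 5)*(s - 3)*(s + 3)*(s + 3)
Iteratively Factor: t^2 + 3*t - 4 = (t - 1)*(t + 4)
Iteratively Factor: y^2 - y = (y - 1)*(y)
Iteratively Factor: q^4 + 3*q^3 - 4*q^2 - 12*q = (q - 2)*(q^3 + 5*q^2 + 6*q) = q*(q - 2)*(q^2 + 5*q + 6) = q*(q - 2)*(q + 2)*(q + 3)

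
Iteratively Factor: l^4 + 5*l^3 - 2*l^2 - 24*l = (l - 2)*(l^3 + 7*l^2 + 12*l) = l*(l - 2)*(l^2 + 7*l + 12) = l*(l - 2)*(l + 4)*(l + 3)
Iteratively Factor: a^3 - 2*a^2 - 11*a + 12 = (a + 3)*(a^2 - 5*a + 4) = (a - 4)*(a + 3)*(a - 1)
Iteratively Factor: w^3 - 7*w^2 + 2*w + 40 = (w + 2)*(w^2 - 9*w + 20) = (w - 5)*(w + 2)*(w - 4)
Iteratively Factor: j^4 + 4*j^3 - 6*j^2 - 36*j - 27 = (j + 3)*(j^3 + j^2 - 9*j - 9) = (j + 1)*(j + 3)*(j^2 - 9) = (j + 1)*(j + 3)^2*(j - 3)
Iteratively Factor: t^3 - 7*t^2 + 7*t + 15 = (t + 1)*(t^2 - 8*t + 15) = (t - 3)*(t + 1)*(t - 5)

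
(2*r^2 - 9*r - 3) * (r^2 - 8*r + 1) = 2*r^4 - 25*r^3 + 71*r^2 + 15*r - 3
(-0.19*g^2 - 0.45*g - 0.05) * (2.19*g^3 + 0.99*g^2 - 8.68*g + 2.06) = -0.4161*g^5 - 1.1736*g^4 + 1.0942*g^3 + 3.4651*g^2 - 0.493*g - 0.103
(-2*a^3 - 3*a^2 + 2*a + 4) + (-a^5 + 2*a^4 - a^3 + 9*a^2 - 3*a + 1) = -a^5 + 2*a^4 - 3*a^3 + 6*a^2 - a + 5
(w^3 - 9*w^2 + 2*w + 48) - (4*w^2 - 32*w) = w^3 - 13*w^2 + 34*w + 48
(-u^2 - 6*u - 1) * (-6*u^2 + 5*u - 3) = 6*u^4 + 31*u^3 - 21*u^2 + 13*u + 3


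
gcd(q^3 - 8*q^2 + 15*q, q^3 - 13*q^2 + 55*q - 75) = q^2 - 8*q + 15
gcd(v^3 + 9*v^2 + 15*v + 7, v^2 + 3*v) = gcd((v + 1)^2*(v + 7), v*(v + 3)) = 1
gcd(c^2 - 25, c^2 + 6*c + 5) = c + 5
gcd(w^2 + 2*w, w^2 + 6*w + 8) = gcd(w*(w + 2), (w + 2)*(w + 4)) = w + 2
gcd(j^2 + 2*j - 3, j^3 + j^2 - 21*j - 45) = j + 3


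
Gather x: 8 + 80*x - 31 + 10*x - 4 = 90*x - 27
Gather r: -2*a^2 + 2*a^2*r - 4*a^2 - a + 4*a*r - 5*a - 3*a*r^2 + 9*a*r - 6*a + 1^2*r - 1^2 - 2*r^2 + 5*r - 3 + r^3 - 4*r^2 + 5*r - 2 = -6*a^2 - 12*a + r^3 + r^2*(-3*a - 6) + r*(2*a^2 + 13*a + 11) - 6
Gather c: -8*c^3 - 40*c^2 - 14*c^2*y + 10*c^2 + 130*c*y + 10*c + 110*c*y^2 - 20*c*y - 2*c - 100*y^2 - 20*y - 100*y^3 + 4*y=-8*c^3 + c^2*(-14*y - 30) + c*(110*y^2 + 110*y + 8) - 100*y^3 - 100*y^2 - 16*y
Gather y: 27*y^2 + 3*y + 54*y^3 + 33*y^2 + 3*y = 54*y^3 + 60*y^2 + 6*y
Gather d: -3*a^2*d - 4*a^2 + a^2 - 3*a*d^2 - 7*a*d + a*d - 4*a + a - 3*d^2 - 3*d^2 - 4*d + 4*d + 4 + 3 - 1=-3*a^2 - 3*a + d^2*(-3*a - 6) + d*(-3*a^2 - 6*a) + 6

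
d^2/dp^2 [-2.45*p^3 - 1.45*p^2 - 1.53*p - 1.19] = -14.7*p - 2.9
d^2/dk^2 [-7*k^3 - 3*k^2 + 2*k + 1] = -42*k - 6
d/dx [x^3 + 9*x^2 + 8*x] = 3*x^2 + 18*x + 8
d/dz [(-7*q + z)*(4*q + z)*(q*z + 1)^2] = (q*z + 1)*(-2*q*(4*q + z)*(7*q - z) + (-7*q + z)*(q*z + 1) + (4*q + z)*(q*z + 1))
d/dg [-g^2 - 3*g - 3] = -2*g - 3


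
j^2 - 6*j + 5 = (j - 5)*(j - 1)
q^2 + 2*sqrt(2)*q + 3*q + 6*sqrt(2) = (q + 3)*(q + 2*sqrt(2))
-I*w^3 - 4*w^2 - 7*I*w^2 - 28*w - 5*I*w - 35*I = (w + 7)*(w - 5*I)*(-I*w + 1)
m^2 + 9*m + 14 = (m + 2)*(m + 7)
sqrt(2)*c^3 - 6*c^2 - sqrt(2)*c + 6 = (c - 1)*(c - 3*sqrt(2))*(sqrt(2)*c + sqrt(2))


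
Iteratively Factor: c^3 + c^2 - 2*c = (c + 2)*(c^2 - c) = (c - 1)*(c + 2)*(c)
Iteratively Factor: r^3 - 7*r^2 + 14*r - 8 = (r - 4)*(r^2 - 3*r + 2) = (r - 4)*(r - 2)*(r - 1)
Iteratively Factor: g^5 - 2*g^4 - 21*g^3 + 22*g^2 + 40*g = (g)*(g^4 - 2*g^3 - 21*g^2 + 22*g + 40) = g*(g + 1)*(g^3 - 3*g^2 - 18*g + 40) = g*(g - 5)*(g + 1)*(g^2 + 2*g - 8) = g*(g - 5)*(g + 1)*(g + 4)*(g - 2)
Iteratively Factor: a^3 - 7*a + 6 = (a + 3)*(a^2 - 3*a + 2) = (a - 1)*(a + 3)*(a - 2)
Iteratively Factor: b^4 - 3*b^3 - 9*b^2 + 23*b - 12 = (b - 1)*(b^3 - 2*b^2 - 11*b + 12) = (b - 1)^2*(b^2 - b - 12) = (b - 4)*(b - 1)^2*(b + 3)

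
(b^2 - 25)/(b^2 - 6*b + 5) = (b + 5)/(b - 1)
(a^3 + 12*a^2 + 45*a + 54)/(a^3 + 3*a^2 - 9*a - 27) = (a + 6)/(a - 3)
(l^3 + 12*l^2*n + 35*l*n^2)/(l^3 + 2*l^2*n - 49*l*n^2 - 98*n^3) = l*(l + 5*n)/(l^2 - 5*l*n - 14*n^2)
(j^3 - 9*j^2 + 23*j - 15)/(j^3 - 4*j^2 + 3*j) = (j - 5)/j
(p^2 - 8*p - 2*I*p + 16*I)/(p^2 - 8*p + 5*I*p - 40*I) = (p - 2*I)/(p + 5*I)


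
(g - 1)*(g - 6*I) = g^2 - g - 6*I*g + 6*I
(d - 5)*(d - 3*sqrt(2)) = d^2 - 5*d - 3*sqrt(2)*d + 15*sqrt(2)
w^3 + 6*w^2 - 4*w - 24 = (w - 2)*(w + 2)*(w + 6)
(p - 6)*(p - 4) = p^2 - 10*p + 24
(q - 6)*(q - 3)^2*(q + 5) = q^4 - 7*q^3 - 15*q^2 + 171*q - 270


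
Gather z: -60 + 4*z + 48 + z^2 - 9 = z^2 + 4*z - 21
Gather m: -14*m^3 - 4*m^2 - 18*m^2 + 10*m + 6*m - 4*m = -14*m^3 - 22*m^2 + 12*m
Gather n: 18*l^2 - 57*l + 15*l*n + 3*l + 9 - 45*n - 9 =18*l^2 - 54*l + n*(15*l - 45)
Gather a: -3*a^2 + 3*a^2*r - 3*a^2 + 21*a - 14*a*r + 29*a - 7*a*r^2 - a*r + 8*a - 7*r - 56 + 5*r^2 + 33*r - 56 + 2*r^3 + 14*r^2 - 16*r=a^2*(3*r - 6) + a*(-7*r^2 - 15*r + 58) + 2*r^3 + 19*r^2 + 10*r - 112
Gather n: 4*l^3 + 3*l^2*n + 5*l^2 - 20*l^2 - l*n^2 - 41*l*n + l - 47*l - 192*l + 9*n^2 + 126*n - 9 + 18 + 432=4*l^3 - 15*l^2 - 238*l + n^2*(9 - l) + n*(3*l^2 - 41*l + 126) + 441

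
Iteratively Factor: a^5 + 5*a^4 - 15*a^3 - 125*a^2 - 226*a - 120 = (a + 1)*(a^4 + 4*a^3 - 19*a^2 - 106*a - 120) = (a + 1)*(a + 2)*(a^3 + 2*a^2 - 23*a - 60) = (a + 1)*(a + 2)*(a + 4)*(a^2 - 2*a - 15) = (a - 5)*(a + 1)*(a + 2)*(a + 4)*(a + 3)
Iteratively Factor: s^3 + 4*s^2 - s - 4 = (s + 4)*(s^2 - 1) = (s - 1)*(s + 4)*(s + 1)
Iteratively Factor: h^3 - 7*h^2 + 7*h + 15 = (h + 1)*(h^2 - 8*h + 15) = (h - 5)*(h + 1)*(h - 3)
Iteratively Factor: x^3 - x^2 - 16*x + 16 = (x - 1)*(x^2 - 16) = (x - 1)*(x + 4)*(x - 4)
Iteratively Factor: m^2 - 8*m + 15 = (m - 5)*(m - 3)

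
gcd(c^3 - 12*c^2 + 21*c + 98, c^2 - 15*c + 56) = c - 7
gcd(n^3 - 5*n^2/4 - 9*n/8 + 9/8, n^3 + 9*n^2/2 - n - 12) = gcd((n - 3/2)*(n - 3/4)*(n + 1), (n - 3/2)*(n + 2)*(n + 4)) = n - 3/2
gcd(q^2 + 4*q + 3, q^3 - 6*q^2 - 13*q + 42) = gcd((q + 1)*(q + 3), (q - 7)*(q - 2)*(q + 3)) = q + 3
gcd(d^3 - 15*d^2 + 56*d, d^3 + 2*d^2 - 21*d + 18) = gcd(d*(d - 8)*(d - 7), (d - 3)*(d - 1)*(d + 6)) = 1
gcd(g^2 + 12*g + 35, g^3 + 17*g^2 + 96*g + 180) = g + 5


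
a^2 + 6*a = a*(a + 6)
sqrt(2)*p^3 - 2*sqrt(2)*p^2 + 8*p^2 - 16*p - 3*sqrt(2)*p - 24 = (p - 3)*(p + 4*sqrt(2))*(sqrt(2)*p + sqrt(2))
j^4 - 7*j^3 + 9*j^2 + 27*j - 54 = (j - 3)^3*(j + 2)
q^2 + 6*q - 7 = (q - 1)*(q + 7)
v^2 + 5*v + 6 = (v + 2)*(v + 3)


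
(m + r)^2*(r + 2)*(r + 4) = m^2*r^2 + 6*m^2*r + 8*m^2 + 2*m*r^3 + 12*m*r^2 + 16*m*r + r^4 + 6*r^3 + 8*r^2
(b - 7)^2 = b^2 - 14*b + 49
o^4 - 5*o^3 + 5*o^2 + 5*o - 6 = (o - 3)*(o - 2)*(o - 1)*(o + 1)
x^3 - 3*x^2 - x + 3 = (x - 3)*(x - 1)*(x + 1)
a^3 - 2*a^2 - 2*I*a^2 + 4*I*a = a*(a - 2)*(a - 2*I)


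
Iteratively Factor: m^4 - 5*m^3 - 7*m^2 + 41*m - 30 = (m - 2)*(m^3 - 3*m^2 - 13*m + 15) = (m - 5)*(m - 2)*(m^2 + 2*m - 3) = (m - 5)*(m - 2)*(m + 3)*(m - 1)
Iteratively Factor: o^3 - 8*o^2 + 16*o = (o - 4)*(o^2 - 4*o) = o*(o - 4)*(o - 4)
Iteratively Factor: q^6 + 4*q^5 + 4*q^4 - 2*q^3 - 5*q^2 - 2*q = (q + 2)*(q^5 + 2*q^4 - 2*q^2 - q) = (q + 1)*(q + 2)*(q^4 + q^3 - q^2 - q) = (q + 1)^2*(q + 2)*(q^3 - q) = (q + 1)^3*(q + 2)*(q^2 - q) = (q - 1)*(q + 1)^3*(q + 2)*(q)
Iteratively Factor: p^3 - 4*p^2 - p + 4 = (p - 4)*(p^2 - 1) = (p - 4)*(p + 1)*(p - 1)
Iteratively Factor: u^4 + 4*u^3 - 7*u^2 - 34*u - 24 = (u + 1)*(u^3 + 3*u^2 - 10*u - 24) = (u - 3)*(u + 1)*(u^2 + 6*u + 8) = (u - 3)*(u + 1)*(u + 2)*(u + 4)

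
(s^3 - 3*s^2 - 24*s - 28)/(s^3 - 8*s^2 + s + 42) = (s + 2)/(s - 3)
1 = 1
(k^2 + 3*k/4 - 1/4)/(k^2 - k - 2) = (k - 1/4)/(k - 2)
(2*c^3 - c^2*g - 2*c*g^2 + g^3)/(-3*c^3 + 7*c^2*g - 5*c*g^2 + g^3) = (-2*c^2 - c*g + g^2)/(3*c^2 - 4*c*g + g^2)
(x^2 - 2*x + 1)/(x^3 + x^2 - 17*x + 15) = (x - 1)/(x^2 + 2*x - 15)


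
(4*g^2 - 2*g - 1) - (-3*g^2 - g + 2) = 7*g^2 - g - 3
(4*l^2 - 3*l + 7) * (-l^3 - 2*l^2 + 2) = -4*l^5 - 5*l^4 - l^3 - 6*l^2 - 6*l + 14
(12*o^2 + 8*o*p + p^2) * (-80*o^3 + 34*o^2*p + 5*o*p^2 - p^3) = -960*o^5 - 232*o^4*p + 252*o^3*p^2 + 62*o^2*p^3 - 3*o*p^4 - p^5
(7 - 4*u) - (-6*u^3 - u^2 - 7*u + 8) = 6*u^3 + u^2 + 3*u - 1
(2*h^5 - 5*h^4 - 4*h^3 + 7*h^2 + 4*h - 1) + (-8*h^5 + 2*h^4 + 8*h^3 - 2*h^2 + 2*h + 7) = -6*h^5 - 3*h^4 + 4*h^3 + 5*h^2 + 6*h + 6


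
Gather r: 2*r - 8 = 2*r - 8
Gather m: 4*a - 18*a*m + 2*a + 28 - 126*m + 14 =6*a + m*(-18*a - 126) + 42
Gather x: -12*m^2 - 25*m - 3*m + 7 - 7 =-12*m^2 - 28*m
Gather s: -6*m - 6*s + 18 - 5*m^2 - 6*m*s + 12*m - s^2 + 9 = -5*m^2 + 6*m - s^2 + s*(-6*m - 6) + 27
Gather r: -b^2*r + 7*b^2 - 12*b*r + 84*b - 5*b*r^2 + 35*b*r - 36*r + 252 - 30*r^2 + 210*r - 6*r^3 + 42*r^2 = 7*b^2 + 84*b - 6*r^3 + r^2*(12 - 5*b) + r*(-b^2 + 23*b + 174) + 252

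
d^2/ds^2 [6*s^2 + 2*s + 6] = 12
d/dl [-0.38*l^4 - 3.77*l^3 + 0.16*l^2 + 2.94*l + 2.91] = -1.52*l^3 - 11.31*l^2 + 0.32*l + 2.94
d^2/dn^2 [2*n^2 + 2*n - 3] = 4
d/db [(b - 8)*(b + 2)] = 2*b - 6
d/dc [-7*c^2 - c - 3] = -14*c - 1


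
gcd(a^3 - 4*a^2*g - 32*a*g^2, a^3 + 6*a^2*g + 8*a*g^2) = a^2 + 4*a*g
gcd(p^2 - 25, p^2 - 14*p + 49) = 1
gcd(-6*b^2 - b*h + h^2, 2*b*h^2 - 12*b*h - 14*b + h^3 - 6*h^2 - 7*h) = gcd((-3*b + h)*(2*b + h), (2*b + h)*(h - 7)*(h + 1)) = 2*b + h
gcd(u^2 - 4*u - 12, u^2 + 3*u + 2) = u + 2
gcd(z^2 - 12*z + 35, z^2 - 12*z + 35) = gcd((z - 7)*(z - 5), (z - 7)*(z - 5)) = z^2 - 12*z + 35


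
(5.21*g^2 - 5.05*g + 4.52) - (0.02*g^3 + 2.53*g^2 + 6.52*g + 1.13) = -0.02*g^3 + 2.68*g^2 - 11.57*g + 3.39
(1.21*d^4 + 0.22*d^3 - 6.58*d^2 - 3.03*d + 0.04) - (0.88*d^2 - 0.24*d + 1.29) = 1.21*d^4 + 0.22*d^3 - 7.46*d^2 - 2.79*d - 1.25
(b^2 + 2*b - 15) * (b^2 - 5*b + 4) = b^4 - 3*b^3 - 21*b^2 + 83*b - 60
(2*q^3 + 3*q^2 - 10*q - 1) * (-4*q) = -8*q^4 - 12*q^3 + 40*q^2 + 4*q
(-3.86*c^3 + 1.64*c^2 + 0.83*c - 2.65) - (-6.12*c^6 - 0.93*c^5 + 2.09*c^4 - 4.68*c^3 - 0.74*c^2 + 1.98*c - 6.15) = 6.12*c^6 + 0.93*c^5 - 2.09*c^4 + 0.82*c^3 + 2.38*c^2 - 1.15*c + 3.5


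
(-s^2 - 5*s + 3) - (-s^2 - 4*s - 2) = 5 - s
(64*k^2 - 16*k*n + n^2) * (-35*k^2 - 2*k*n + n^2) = -2240*k^4 + 432*k^3*n + 61*k^2*n^2 - 18*k*n^3 + n^4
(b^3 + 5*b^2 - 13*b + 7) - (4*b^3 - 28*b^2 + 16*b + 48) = -3*b^3 + 33*b^2 - 29*b - 41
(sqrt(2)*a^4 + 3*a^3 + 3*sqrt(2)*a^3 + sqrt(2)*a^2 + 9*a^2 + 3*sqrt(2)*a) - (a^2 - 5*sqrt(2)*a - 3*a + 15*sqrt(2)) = sqrt(2)*a^4 + 3*a^3 + 3*sqrt(2)*a^3 + sqrt(2)*a^2 + 8*a^2 + 3*a + 8*sqrt(2)*a - 15*sqrt(2)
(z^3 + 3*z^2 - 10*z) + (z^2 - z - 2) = z^3 + 4*z^2 - 11*z - 2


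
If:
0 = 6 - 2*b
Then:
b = 3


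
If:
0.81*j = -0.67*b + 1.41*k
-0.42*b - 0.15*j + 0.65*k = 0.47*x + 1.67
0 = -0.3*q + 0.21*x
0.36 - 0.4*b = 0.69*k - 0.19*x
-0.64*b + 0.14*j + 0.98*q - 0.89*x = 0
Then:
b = 0.97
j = -3.48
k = -1.54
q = -3.81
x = -5.44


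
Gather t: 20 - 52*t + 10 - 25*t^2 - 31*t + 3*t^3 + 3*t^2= 3*t^3 - 22*t^2 - 83*t + 30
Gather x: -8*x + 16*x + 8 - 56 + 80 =8*x + 32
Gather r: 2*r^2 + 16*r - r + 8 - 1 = 2*r^2 + 15*r + 7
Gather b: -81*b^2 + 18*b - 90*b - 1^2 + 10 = -81*b^2 - 72*b + 9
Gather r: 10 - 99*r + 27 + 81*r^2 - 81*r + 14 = 81*r^2 - 180*r + 51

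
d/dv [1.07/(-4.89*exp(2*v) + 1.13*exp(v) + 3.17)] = (10.4646*exp(v) - 1.2091)*exp(v)/(-4.89*exp(2*v) + 1.13*exp(v) + 3.17)^2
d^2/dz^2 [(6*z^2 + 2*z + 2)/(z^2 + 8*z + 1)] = 4*(-23*z^3 - 6*z^2 + 21*z + 58)/(z^6 + 24*z^5 + 195*z^4 + 560*z^3 + 195*z^2 + 24*z + 1)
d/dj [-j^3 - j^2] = j*(-3*j - 2)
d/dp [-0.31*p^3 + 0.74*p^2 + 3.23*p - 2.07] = -0.93*p^2 + 1.48*p + 3.23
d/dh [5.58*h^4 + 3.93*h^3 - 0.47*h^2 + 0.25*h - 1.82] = 22.32*h^3 + 11.79*h^2 - 0.94*h + 0.25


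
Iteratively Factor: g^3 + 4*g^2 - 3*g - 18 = (g + 3)*(g^2 + g - 6) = (g - 2)*(g + 3)*(g + 3)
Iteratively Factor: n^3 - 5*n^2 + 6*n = (n - 3)*(n^2 - 2*n) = (n - 3)*(n - 2)*(n)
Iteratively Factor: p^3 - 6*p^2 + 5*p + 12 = (p - 3)*(p^2 - 3*p - 4) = (p - 3)*(p + 1)*(p - 4)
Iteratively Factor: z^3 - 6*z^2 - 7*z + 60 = (z - 5)*(z^2 - z - 12) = (z - 5)*(z - 4)*(z + 3)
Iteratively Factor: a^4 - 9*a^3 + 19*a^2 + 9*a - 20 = (a - 1)*(a^3 - 8*a^2 + 11*a + 20) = (a - 1)*(a + 1)*(a^2 - 9*a + 20) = (a - 4)*(a - 1)*(a + 1)*(a - 5)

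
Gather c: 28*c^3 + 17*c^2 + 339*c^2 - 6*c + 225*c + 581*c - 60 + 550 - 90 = 28*c^3 + 356*c^2 + 800*c + 400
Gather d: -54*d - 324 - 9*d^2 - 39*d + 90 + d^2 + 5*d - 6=-8*d^2 - 88*d - 240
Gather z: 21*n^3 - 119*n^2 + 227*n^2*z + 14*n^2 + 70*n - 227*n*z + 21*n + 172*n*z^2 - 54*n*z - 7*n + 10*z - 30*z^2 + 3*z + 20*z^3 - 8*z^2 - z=21*n^3 - 105*n^2 + 84*n + 20*z^3 + z^2*(172*n - 38) + z*(227*n^2 - 281*n + 12)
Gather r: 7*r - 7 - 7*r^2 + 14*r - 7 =-7*r^2 + 21*r - 14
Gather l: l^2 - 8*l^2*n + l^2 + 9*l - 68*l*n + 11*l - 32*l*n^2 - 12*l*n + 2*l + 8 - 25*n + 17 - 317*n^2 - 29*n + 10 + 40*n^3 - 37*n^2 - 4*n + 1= l^2*(2 - 8*n) + l*(-32*n^2 - 80*n + 22) + 40*n^3 - 354*n^2 - 58*n + 36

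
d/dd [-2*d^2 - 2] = -4*d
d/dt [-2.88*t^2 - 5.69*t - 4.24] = -5.76*t - 5.69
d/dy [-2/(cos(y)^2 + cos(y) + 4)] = -2*(2*cos(y) + 1)*sin(y)/(cos(y)^2 + cos(y) + 4)^2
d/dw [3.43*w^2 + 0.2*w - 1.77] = 6.86*w + 0.2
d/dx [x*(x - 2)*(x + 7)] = 3*x^2 + 10*x - 14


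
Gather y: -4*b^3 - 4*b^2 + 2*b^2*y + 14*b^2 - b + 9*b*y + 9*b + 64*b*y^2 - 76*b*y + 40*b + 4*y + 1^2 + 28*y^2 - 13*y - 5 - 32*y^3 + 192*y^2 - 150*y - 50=-4*b^3 + 10*b^2 + 48*b - 32*y^3 + y^2*(64*b + 220) + y*(2*b^2 - 67*b - 159) - 54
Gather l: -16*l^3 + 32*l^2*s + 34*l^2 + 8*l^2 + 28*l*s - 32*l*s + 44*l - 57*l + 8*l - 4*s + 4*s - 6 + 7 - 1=-16*l^3 + l^2*(32*s + 42) + l*(-4*s - 5)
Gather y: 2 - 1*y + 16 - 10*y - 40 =-11*y - 22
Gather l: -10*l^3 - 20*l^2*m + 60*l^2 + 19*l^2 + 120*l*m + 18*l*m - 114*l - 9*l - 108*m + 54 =-10*l^3 + l^2*(79 - 20*m) + l*(138*m - 123) - 108*m + 54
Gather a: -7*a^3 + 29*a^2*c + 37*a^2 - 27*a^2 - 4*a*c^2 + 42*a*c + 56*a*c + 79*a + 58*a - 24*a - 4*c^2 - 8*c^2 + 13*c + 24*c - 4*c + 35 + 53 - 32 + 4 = -7*a^3 + a^2*(29*c + 10) + a*(-4*c^2 + 98*c + 113) - 12*c^2 + 33*c + 60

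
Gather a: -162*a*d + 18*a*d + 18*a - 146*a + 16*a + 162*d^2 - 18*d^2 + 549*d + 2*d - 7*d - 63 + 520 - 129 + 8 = a*(-144*d - 112) + 144*d^2 + 544*d + 336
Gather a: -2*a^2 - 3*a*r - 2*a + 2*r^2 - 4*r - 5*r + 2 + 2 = -2*a^2 + a*(-3*r - 2) + 2*r^2 - 9*r + 4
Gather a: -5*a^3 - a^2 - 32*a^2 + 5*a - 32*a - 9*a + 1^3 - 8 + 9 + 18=-5*a^3 - 33*a^2 - 36*a + 20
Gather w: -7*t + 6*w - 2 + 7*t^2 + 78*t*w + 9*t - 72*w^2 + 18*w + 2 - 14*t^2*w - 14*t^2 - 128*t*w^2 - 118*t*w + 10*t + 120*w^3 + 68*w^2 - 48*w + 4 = -7*t^2 + 12*t + 120*w^3 + w^2*(-128*t - 4) + w*(-14*t^2 - 40*t - 24) + 4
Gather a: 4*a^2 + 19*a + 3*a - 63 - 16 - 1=4*a^2 + 22*a - 80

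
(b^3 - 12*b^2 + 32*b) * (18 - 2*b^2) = -2*b^5 + 24*b^4 - 46*b^3 - 216*b^2 + 576*b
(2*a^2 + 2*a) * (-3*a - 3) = -6*a^3 - 12*a^2 - 6*a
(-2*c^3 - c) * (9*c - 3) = -18*c^4 + 6*c^3 - 9*c^2 + 3*c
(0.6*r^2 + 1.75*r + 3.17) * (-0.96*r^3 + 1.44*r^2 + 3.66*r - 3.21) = -0.576*r^5 - 0.816*r^4 + 1.6728*r^3 + 9.0438*r^2 + 5.9847*r - 10.1757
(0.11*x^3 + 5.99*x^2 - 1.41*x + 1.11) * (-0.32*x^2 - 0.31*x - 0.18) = -0.0352*x^5 - 1.9509*x^4 - 1.4255*x^3 - 0.9963*x^2 - 0.0903*x - 0.1998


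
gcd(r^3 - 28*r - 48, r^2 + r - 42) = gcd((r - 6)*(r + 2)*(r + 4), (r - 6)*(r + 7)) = r - 6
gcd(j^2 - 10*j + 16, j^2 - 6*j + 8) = j - 2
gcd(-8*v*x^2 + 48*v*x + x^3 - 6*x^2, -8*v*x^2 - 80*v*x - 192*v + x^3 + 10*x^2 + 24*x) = -8*v + x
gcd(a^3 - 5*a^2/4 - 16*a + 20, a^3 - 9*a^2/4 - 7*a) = a - 4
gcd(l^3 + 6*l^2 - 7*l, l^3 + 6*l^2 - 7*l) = l^3 + 6*l^2 - 7*l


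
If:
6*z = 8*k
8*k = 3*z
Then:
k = 0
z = 0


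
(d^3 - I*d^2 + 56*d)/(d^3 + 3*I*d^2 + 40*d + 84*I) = d*(d - 8*I)/(d^2 - 4*I*d + 12)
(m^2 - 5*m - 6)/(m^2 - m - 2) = (m - 6)/(m - 2)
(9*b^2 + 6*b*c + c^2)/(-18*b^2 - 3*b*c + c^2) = (-3*b - c)/(6*b - c)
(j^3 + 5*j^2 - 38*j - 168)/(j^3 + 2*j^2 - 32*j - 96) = (j + 7)/(j + 4)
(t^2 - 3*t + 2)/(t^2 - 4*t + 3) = (t - 2)/(t - 3)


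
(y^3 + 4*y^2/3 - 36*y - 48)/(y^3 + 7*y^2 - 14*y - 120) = (y^2 - 14*y/3 - 8)/(y^2 + y - 20)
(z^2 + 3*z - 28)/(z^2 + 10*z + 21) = (z - 4)/(z + 3)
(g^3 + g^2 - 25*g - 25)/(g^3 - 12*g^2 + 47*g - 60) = (g^2 + 6*g + 5)/(g^2 - 7*g + 12)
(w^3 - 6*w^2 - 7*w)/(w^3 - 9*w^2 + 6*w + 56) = w*(w + 1)/(w^2 - 2*w - 8)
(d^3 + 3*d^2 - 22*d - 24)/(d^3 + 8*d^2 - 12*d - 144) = (d + 1)/(d + 6)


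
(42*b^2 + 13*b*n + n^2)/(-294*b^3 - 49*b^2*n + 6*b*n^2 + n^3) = -1/(7*b - n)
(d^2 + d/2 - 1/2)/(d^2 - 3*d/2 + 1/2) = (d + 1)/(d - 1)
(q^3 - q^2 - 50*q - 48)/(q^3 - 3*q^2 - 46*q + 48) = (q + 1)/(q - 1)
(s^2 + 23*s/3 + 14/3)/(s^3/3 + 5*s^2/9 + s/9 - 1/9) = 3*(3*s^2 + 23*s + 14)/(3*s^3 + 5*s^2 + s - 1)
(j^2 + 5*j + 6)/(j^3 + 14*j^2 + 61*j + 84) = (j + 2)/(j^2 + 11*j + 28)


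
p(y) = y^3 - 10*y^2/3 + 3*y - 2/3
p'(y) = 3*y^2 - 20*y/3 + 3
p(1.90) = -0.14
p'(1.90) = 1.16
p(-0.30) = -1.89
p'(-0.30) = 5.27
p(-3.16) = -74.99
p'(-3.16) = 54.02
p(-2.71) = -53.18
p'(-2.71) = 43.10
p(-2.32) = -38.06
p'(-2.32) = 34.61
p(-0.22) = -1.50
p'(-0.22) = 4.61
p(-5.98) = -351.66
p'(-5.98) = 150.15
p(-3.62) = -102.65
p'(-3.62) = 66.45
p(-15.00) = -4170.67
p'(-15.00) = 778.00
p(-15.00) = -4170.67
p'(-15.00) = 778.00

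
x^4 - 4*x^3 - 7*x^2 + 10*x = x*(x - 5)*(x - 1)*(x + 2)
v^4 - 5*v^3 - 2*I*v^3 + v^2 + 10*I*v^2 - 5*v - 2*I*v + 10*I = (v - 5)*(v - 2*I)*(v - I)*(v + I)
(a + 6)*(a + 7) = a^2 + 13*a + 42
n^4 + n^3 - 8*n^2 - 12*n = n*(n - 3)*(n + 2)^2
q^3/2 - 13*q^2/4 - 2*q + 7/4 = (q/2 + 1/2)*(q - 7)*(q - 1/2)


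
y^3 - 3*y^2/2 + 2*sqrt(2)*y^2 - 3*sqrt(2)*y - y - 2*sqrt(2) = (y - 2)*(y + 1/2)*(y + 2*sqrt(2))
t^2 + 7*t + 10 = (t + 2)*(t + 5)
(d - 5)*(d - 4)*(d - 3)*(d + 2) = d^4 - 10*d^3 + 23*d^2 + 34*d - 120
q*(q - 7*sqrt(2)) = q^2 - 7*sqrt(2)*q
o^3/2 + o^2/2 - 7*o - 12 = (o/2 + 1)*(o - 4)*(o + 3)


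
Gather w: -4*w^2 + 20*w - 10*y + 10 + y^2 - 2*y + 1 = -4*w^2 + 20*w + y^2 - 12*y + 11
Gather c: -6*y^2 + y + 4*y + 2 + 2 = -6*y^2 + 5*y + 4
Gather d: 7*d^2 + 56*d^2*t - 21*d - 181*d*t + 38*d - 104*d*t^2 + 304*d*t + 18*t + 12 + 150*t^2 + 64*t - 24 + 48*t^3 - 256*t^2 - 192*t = d^2*(56*t + 7) + d*(-104*t^2 + 123*t + 17) + 48*t^3 - 106*t^2 - 110*t - 12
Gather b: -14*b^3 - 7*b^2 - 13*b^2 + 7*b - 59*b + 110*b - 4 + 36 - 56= -14*b^3 - 20*b^2 + 58*b - 24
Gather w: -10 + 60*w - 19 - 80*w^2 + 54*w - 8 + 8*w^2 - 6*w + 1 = -72*w^2 + 108*w - 36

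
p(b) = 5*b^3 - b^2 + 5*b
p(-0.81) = -7.36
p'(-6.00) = 557.00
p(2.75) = 110.17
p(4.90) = 588.74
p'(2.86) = 121.97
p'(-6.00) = 557.00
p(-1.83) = -43.14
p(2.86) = 123.09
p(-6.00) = -1146.00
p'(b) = 15*b^2 - 2*b + 5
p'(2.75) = 112.94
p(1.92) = 41.30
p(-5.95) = -1118.38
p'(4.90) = 355.35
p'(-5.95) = 547.94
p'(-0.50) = 9.75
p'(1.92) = 56.46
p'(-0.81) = 16.46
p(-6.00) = -1146.00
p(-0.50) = -3.38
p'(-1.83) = 58.89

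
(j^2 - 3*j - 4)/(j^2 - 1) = (j - 4)/(j - 1)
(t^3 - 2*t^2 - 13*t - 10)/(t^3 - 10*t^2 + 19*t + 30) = (t + 2)/(t - 6)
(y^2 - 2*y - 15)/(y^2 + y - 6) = (y - 5)/(y - 2)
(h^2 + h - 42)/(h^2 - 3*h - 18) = (h + 7)/(h + 3)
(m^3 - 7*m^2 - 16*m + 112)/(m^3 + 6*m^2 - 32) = (m^2 - 11*m + 28)/(m^2 + 2*m - 8)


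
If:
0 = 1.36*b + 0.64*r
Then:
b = -0.470588235294118*r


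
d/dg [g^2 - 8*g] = 2*g - 8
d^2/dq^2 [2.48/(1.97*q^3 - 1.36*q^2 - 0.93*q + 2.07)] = ((6.7456 - 29.3136*q)*(1.97*q^3 - 1.36*q^2 - 0.93*q + 2.07) + 2.48*(-11.82*q^2 + 5.44*q + 1.86)*(-5.91*q^2 + 2.72*q + 0.93))/(1.97*q^3 - 1.36*q^2 - 0.93*q + 2.07)^3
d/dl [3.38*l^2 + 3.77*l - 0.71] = 6.76*l + 3.77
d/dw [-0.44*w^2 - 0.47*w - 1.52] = -0.88*w - 0.47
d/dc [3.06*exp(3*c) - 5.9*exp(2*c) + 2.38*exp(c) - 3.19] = (9.18*exp(2*c) - 11.8*exp(c) + 2.38)*exp(c)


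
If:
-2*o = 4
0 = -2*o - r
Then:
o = -2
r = 4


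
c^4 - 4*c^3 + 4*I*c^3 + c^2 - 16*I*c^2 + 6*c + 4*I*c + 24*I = (c - 3)*(c - 2)*(c + 1)*(c + 4*I)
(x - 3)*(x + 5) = x^2 + 2*x - 15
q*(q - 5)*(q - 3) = q^3 - 8*q^2 + 15*q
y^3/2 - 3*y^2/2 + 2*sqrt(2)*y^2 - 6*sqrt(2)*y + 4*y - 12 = (y/2 + sqrt(2))*(y - 3)*(y + 2*sqrt(2))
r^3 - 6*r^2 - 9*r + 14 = (r - 7)*(r - 1)*(r + 2)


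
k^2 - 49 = (k - 7)*(k + 7)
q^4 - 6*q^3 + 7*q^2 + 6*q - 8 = (q - 4)*(q - 2)*(q - 1)*(q + 1)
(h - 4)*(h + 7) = h^2 + 3*h - 28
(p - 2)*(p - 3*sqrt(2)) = p^2 - 3*sqrt(2)*p - 2*p + 6*sqrt(2)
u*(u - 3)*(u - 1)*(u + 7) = u^4 + 3*u^3 - 25*u^2 + 21*u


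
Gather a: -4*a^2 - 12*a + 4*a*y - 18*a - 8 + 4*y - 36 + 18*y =-4*a^2 + a*(4*y - 30) + 22*y - 44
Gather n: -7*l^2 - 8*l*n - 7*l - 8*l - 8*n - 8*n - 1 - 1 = -7*l^2 - 15*l + n*(-8*l - 16) - 2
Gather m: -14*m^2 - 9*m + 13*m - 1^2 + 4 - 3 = -14*m^2 + 4*m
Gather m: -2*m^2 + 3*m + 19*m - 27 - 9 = -2*m^2 + 22*m - 36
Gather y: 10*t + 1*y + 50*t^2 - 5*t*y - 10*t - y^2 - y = 50*t^2 - 5*t*y - y^2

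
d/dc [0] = 0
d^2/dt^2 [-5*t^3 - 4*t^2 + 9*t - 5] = -30*t - 8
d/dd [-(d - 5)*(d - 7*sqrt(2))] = -2*d + 5 + 7*sqrt(2)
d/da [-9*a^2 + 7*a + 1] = 7 - 18*a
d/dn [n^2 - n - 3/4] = 2*n - 1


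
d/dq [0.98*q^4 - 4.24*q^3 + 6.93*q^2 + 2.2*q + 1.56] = 3.92*q^3 - 12.72*q^2 + 13.86*q + 2.2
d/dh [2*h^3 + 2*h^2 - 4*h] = 6*h^2 + 4*h - 4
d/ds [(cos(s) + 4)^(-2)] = 2*sin(s)/(cos(s) + 4)^3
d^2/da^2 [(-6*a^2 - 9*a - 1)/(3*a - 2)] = -174/(27*a^3 - 54*a^2 + 36*a - 8)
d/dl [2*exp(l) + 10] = 2*exp(l)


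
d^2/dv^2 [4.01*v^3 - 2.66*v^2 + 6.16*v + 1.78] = 24.06*v - 5.32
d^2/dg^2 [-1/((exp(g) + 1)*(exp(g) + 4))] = (-4*exp(3*g) - 15*exp(2*g) - 9*exp(g) + 20)*exp(g)/(exp(6*g) + 15*exp(5*g) + 87*exp(4*g) + 245*exp(3*g) + 348*exp(2*g) + 240*exp(g) + 64)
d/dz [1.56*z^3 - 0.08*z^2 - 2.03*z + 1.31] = 4.68*z^2 - 0.16*z - 2.03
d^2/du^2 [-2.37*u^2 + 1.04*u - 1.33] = -4.74000000000000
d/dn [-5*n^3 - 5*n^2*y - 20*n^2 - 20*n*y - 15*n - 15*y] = -15*n^2 - 10*n*y - 40*n - 20*y - 15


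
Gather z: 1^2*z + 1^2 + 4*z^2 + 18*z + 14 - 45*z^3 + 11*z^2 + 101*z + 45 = -45*z^3 + 15*z^2 + 120*z + 60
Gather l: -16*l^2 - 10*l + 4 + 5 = -16*l^2 - 10*l + 9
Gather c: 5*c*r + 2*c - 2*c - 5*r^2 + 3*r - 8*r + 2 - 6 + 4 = 5*c*r - 5*r^2 - 5*r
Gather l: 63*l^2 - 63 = 63*l^2 - 63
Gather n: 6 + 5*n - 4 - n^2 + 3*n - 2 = -n^2 + 8*n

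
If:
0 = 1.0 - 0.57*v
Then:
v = 1.75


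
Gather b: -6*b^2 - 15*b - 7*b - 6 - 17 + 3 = -6*b^2 - 22*b - 20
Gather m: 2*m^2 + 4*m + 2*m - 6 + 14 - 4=2*m^2 + 6*m + 4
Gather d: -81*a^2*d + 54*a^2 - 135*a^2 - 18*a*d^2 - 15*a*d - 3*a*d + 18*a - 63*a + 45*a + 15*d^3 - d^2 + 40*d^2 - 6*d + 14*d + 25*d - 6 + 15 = -81*a^2 + 15*d^3 + d^2*(39 - 18*a) + d*(-81*a^2 - 18*a + 33) + 9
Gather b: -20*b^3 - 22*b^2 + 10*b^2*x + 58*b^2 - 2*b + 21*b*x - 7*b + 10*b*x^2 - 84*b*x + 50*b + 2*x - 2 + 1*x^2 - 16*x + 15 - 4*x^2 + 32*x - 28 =-20*b^3 + b^2*(10*x + 36) + b*(10*x^2 - 63*x + 41) - 3*x^2 + 18*x - 15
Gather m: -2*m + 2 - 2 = -2*m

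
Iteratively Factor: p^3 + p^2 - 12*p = (p)*(p^2 + p - 12) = p*(p - 3)*(p + 4)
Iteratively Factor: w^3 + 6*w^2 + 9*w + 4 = (w + 1)*(w^2 + 5*w + 4) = (w + 1)*(w + 4)*(w + 1)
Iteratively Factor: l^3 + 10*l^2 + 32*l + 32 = (l + 4)*(l^2 + 6*l + 8) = (l + 4)^2*(l + 2)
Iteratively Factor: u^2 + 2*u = (u)*(u + 2)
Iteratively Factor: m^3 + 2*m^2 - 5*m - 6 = (m - 2)*(m^2 + 4*m + 3) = (m - 2)*(m + 3)*(m + 1)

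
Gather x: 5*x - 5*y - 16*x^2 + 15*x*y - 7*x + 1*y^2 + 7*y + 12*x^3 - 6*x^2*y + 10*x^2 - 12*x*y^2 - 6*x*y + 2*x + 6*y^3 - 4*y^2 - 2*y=12*x^3 + x^2*(-6*y - 6) + x*(-12*y^2 + 9*y) + 6*y^3 - 3*y^2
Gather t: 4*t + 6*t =10*t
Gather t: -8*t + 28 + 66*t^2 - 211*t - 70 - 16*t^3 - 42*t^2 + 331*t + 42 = -16*t^3 + 24*t^2 + 112*t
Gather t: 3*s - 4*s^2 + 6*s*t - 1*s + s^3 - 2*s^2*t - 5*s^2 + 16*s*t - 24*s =s^3 - 9*s^2 - 22*s + t*(-2*s^2 + 22*s)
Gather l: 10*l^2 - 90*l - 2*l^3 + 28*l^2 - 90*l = -2*l^3 + 38*l^2 - 180*l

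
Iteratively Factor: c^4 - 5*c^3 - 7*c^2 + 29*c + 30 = (c + 2)*(c^3 - 7*c^2 + 7*c + 15) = (c - 3)*(c + 2)*(c^2 - 4*c - 5) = (c - 5)*(c - 3)*(c + 2)*(c + 1)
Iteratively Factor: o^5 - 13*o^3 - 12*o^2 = (o - 4)*(o^4 + 4*o^3 + 3*o^2) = o*(o - 4)*(o^3 + 4*o^2 + 3*o) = o^2*(o - 4)*(o^2 + 4*o + 3) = o^2*(o - 4)*(o + 1)*(o + 3)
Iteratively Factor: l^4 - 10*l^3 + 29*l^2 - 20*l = (l - 5)*(l^3 - 5*l^2 + 4*l) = (l - 5)*(l - 4)*(l^2 - l) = (l - 5)*(l - 4)*(l - 1)*(l)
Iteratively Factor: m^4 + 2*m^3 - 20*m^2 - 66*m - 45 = (m + 3)*(m^3 - m^2 - 17*m - 15) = (m + 3)^2*(m^2 - 4*m - 5) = (m + 1)*(m + 3)^2*(m - 5)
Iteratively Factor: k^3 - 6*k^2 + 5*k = (k - 5)*(k^2 - k) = k*(k - 5)*(k - 1)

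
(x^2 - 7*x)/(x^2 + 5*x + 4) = x*(x - 7)/(x^2 + 5*x + 4)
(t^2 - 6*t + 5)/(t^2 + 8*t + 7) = (t^2 - 6*t + 5)/(t^2 + 8*t + 7)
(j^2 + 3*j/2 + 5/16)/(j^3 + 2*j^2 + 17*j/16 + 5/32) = 2/(2*j + 1)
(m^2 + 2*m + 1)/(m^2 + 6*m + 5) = (m + 1)/(m + 5)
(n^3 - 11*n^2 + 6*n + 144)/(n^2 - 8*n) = n - 3 - 18/n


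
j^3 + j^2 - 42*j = j*(j - 6)*(j + 7)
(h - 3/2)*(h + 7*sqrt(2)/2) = h^2 - 3*h/2 + 7*sqrt(2)*h/2 - 21*sqrt(2)/4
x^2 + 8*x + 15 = (x + 3)*(x + 5)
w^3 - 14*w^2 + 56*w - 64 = (w - 8)*(w - 4)*(w - 2)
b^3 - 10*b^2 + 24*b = b*(b - 6)*(b - 4)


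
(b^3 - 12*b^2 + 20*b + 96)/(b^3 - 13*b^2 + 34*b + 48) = (b + 2)/(b + 1)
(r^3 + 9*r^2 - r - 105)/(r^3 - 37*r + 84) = (r + 5)/(r - 4)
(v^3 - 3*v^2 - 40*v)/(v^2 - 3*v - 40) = v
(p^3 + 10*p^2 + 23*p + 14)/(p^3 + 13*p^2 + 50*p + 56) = (p + 1)/(p + 4)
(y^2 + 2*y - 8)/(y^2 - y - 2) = (y + 4)/(y + 1)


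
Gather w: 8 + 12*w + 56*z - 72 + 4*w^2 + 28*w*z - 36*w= 4*w^2 + w*(28*z - 24) + 56*z - 64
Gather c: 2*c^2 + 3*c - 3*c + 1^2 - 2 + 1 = 2*c^2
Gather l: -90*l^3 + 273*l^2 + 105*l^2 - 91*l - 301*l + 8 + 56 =-90*l^3 + 378*l^2 - 392*l + 64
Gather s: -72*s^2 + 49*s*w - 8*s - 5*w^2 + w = -72*s^2 + s*(49*w - 8) - 5*w^2 + w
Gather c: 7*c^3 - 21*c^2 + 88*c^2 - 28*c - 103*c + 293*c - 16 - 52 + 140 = 7*c^3 + 67*c^2 + 162*c + 72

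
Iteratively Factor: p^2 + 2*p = (p)*(p + 2)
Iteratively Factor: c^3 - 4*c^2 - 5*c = (c - 5)*(c^2 + c) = c*(c - 5)*(c + 1)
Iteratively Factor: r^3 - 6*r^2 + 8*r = (r - 4)*(r^2 - 2*r) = (r - 4)*(r - 2)*(r)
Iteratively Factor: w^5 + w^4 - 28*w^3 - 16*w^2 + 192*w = (w - 4)*(w^4 + 5*w^3 - 8*w^2 - 48*w) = (w - 4)*(w + 4)*(w^3 + w^2 - 12*w) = w*(w - 4)*(w + 4)*(w^2 + w - 12) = w*(w - 4)*(w + 4)^2*(w - 3)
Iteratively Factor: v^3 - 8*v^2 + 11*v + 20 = (v - 5)*(v^2 - 3*v - 4) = (v - 5)*(v + 1)*(v - 4)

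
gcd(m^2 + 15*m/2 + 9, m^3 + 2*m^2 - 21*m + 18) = m + 6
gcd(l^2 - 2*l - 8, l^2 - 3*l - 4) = l - 4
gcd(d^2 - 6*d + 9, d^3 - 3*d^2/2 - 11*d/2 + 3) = d - 3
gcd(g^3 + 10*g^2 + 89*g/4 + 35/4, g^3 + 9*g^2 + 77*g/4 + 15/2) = g^2 + 3*g + 5/4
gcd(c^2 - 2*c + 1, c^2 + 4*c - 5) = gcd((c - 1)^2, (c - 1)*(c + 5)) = c - 1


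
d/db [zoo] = 0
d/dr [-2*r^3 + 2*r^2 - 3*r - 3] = -6*r^2 + 4*r - 3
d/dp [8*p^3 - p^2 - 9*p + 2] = 24*p^2 - 2*p - 9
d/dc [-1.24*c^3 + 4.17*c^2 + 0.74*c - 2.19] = -3.72*c^2 + 8.34*c + 0.74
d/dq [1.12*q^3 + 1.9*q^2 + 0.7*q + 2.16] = 3.36*q^2 + 3.8*q + 0.7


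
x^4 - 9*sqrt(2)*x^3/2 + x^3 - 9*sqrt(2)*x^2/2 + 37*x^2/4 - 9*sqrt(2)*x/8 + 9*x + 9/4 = (x + 1/2)^2*(x - 3*sqrt(2))*(x - 3*sqrt(2)/2)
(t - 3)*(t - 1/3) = t^2 - 10*t/3 + 1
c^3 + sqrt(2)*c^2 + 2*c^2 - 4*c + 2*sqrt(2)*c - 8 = (c + 2)*(c - sqrt(2))*(c + 2*sqrt(2))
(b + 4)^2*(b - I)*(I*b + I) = I*b^4 + b^3 + 9*I*b^3 + 9*b^2 + 24*I*b^2 + 24*b + 16*I*b + 16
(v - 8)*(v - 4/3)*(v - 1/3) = v^3 - 29*v^2/3 + 124*v/9 - 32/9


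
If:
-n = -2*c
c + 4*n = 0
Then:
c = 0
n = 0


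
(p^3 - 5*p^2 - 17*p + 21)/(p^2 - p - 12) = (p^2 - 8*p + 7)/(p - 4)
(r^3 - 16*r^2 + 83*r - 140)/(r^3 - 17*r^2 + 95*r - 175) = (r - 4)/(r - 5)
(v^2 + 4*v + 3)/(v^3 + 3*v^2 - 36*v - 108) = (v + 1)/(v^2 - 36)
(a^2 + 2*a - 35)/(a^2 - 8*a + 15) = (a + 7)/(a - 3)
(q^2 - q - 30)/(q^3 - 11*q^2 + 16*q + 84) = (q + 5)/(q^2 - 5*q - 14)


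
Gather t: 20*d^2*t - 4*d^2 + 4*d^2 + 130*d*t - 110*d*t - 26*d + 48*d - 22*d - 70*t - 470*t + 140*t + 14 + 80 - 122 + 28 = t*(20*d^2 + 20*d - 400)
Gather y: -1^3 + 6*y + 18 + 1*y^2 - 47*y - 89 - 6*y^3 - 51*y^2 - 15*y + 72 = -6*y^3 - 50*y^2 - 56*y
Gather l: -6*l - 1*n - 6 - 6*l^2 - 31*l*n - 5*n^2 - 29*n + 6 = -6*l^2 + l*(-31*n - 6) - 5*n^2 - 30*n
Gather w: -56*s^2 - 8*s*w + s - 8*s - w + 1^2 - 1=-56*s^2 - 7*s + w*(-8*s - 1)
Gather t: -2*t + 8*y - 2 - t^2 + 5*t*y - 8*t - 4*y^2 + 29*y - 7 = -t^2 + t*(5*y - 10) - 4*y^2 + 37*y - 9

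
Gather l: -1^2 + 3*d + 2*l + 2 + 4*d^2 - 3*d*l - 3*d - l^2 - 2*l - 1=4*d^2 - 3*d*l - l^2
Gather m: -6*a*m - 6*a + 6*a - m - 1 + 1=m*(-6*a - 1)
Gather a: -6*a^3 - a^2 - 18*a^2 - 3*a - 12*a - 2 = -6*a^3 - 19*a^2 - 15*a - 2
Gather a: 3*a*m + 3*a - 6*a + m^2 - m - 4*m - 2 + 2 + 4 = a*(3*m - 3) + m^2 - 5*m + 4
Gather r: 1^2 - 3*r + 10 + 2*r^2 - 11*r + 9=2*r^2 - 14*r + 20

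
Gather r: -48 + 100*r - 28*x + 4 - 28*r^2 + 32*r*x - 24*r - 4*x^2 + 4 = -28*r^2 + r*(32*x + 76) - 4*x^2 - 28*x - 40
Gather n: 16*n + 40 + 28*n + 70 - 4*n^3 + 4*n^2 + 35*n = -4*n^3 + 4*n^2 + 79*n + 110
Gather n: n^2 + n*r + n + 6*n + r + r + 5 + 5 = n^2 + n*(r + 7) + 2*r + 10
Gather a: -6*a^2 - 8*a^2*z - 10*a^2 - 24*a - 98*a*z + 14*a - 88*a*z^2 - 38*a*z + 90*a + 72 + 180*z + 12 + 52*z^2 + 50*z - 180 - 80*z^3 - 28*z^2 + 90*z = a^2*(-8*z - 16) + a*(-88*z^2 - 136*z + 80) - 80*z^3 + 24*z^2 + 320*z - 96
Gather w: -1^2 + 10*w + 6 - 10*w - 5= 0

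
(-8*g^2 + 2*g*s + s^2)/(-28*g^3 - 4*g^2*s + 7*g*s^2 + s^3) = (4*g + s)/(14*g^2 + 9*g*s + s^2)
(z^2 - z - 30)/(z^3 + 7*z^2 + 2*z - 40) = (z - 6)/(z^2 + 2*z - 8)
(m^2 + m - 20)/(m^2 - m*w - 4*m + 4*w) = (-m - 5)/(-m + w)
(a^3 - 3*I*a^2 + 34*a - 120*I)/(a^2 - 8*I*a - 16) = (a^2 + I*a + 30)/(a - 4*I)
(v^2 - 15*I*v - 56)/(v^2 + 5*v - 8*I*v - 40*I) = (v - 7*I)/(v + 5)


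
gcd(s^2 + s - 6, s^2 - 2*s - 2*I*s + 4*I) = s - 2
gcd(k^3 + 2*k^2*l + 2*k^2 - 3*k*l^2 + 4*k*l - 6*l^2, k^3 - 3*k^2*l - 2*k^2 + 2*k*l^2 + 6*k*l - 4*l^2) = k - l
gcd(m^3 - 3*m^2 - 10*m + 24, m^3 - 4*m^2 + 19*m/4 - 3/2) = m - 2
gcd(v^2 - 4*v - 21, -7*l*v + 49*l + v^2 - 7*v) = v - 7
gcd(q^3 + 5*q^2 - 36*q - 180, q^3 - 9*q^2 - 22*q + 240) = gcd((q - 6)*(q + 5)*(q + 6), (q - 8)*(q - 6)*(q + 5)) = q^2 - q - 30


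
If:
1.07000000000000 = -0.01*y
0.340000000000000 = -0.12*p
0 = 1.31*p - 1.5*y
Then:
No Solution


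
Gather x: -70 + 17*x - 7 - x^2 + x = -x^2 + 18*x - 77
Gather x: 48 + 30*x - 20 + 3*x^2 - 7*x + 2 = 3*x^2 + 23*x + 30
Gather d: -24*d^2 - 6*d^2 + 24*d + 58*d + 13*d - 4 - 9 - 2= -30*d^2 + 95*d - 15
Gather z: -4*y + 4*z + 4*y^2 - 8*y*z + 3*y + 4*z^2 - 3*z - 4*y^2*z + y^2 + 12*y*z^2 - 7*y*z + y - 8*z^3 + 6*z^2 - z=5*y^2 - 8*z^3 + z^2*(12*y + 10) + z*(-4*y^2 - 15*y)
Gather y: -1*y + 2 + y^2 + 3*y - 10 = y^2 + 2*y - 8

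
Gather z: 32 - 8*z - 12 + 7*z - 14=6 - z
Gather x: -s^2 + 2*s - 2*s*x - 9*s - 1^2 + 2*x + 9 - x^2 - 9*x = -s^2 - 7*s - x^2 + x*(-2*s - 7) + 8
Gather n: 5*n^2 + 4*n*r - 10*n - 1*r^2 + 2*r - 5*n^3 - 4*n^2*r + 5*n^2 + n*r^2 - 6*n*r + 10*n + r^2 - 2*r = -5*n^3 + n^2*(10 - 4*r) + n*(r^2 - 2*r)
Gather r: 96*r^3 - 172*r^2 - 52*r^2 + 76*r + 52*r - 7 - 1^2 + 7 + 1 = 96*r^3 - 224*r^2 + 128*r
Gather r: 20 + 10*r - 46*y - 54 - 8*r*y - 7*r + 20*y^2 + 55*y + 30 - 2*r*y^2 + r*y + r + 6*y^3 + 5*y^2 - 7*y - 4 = r*(-2*y^2 - 7*y + 4) + 6*y^3 + 25*y^2 + 2*y - 8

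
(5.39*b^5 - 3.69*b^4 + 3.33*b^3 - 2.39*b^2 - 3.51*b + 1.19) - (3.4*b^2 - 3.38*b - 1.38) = 5.39*b^5 - 3.69*b^4 + 3.33*b^3 - 5.79*b^2 - 0.13*b + 2.57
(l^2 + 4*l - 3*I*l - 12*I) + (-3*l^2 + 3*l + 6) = -2*l^2 + 7*l - 3*I*l + 6 - 12*I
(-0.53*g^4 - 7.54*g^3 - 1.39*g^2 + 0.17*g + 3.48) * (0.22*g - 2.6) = -0.1166*g^5 - 0.2808*g^4 + 19.2982*g^3 + 3.6514*g^2 + 0.3236*g - 9.048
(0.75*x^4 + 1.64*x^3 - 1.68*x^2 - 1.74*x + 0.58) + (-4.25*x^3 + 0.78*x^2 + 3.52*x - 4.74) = 0.75*x^4 - 2.61*x^3 - 0.9*x^2 + 1.78*x - 4.16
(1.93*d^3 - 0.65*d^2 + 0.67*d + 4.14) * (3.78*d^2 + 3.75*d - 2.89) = 7.2954*d^5 + 4.7805*d^4 - 5.4826*d^3 + 20.0402*d^2 + 13.5887*d - 11.9646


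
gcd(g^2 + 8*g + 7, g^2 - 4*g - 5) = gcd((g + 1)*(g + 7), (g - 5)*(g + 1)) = g + 1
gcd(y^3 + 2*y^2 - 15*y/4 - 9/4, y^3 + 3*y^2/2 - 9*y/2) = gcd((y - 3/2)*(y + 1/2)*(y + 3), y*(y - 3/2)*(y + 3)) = y^2 + 3*y/2 - 9/2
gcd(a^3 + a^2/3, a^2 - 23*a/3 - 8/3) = a + 1/3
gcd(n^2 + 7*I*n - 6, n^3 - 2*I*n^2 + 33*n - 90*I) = n + 6*I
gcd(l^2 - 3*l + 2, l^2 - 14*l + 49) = 1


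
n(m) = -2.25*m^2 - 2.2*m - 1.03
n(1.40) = -8.52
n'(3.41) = -17.54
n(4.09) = -47.67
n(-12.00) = -298.63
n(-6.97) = -95.00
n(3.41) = -34.70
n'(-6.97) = 29.16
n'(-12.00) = 51.80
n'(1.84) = -10.48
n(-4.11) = -30.00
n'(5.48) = -26.86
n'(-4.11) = 16.30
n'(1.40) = -8.50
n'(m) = -4.5*m - 2.2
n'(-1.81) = 5.94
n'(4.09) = -20.60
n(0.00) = -1.03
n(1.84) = -12.70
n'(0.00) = -2.20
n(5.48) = -80.65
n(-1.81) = -4.42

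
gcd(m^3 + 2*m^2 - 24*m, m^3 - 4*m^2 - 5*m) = m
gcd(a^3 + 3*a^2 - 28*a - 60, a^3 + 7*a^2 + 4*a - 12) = a^2 + 8*a + 12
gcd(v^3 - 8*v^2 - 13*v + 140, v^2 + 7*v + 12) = v + 4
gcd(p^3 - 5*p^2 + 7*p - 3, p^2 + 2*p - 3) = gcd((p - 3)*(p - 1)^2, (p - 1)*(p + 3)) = p - 1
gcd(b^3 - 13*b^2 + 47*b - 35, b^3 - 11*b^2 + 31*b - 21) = b^2 - 8*b + 7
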